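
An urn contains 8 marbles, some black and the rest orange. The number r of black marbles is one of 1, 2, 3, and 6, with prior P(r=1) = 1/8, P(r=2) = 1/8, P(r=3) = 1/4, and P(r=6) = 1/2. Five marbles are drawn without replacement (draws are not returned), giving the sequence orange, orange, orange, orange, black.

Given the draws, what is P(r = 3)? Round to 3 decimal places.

The likelihood of the observed sequence under each hypothesis: P(data | r = 1) = (7/8)(6/7)(5/6)(4/5)(1/4) = 1/8; P(data | r = 2) = (6/8)(5/7)(4/6)(3/5)(2/4) = 3/28; P(data | r = 3) = (5/8)(4/7)(3/6)(2/5)(3/4) = 3/56; P(data | r = 6) = (2/8)(1/7)(0/6) = 0.
Weighting by the prior gives 1/8 · 1/8 = 1/64, 1/8 · 3/28 = 3/224, 1/4 · 3/56 = 3/224, 1/2 · 0 = 0; these sum to 19/448.
Hence P(r = 3 | data) = (3/224) / (19/448) = 6/19.

0.316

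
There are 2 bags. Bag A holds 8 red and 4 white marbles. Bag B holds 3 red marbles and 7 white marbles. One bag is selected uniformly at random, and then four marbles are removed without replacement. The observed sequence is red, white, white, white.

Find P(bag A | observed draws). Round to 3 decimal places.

0.114

The likelihood of the observed sequence under each hypothesis: P(data | bag A) = (8/12)(4/11)(3/10)(2/9) = 0.016162; P(data | bag B) = (3/10)(7/9)(6/8)(5/7) = 0.125.
Multiplying each by its prior: 1/2 · 0.016162 = 0.0080808, 1/2 · 0.125 = 0.0625; summing to 0.070581.
Hence P(bag A | data) = (0.0080808) / (0.070581) = 0.11449.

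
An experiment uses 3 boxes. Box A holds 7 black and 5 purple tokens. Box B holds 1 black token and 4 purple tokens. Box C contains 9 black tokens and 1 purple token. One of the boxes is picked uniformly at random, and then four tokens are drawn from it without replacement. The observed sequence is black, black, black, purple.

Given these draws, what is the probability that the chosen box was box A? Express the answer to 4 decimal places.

0.4692

For each hypothesis, P(data | H) works out to: P(data | box A) = (7/12)(6/11)(5/10)(5/9) = 0.088384; P(data | box B) = (1/5)(0/4) = 0; P(data | box C) = (9/10)(8/9)(7/8)(1/7) = 0.1.
Multiplying each by its prior: 1/3 · 0.088384 = 0.029461, 1/3 · 0 = 0, 1/3 · 0.1 = 0.033333; these sum to 0.062795.
Therefore the posterior P(box A | data) = (0.029461) / (0.062795) = 0.46917.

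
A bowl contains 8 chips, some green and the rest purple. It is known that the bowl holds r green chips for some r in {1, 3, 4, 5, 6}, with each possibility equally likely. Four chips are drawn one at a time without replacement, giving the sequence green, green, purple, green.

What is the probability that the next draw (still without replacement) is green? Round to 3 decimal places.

The likelihood of the observed sequence under each hypothesis: P(data | r = 1) = (1/8)(0/7) = 0; P(data | r = 3) = (3/8)(2/7)(5/6)(1/5) = 1/56; P(data | r = 4) = (4/8)(3/7)(4/6)(2/5) = 2/35; P(data | r = 5) = (5/8)(4/7)(3/6)(3/5) = 3/28; P(data | r = 6) = (6/8)(5/7)(2/6)(4/5) = 1/7.
The prior-weighted likelihoods are 1/5 · 0 = 0, 1/5 · 1/56 = 1/280, 1/5 · 2/35 = 2/175, 1/5 · 3/28 = 3/140, 1/5 · 1/7 = 1/35; with total 13/200.
Dividing through by the total gives posterior P(r = 1 | data) = 0, P(r = 3 | data) = 5/91, P(r = 4 | data) = 16/91, P(r = 5 | data) = 30/91, P(r = 6 | data) = 40/91.
The predictive probability is P(green next | data) = (0)(5/91) + (1/4)(16/91) + (1/2)(30/91) + (3/4)(40/91) = 7/13.

0.538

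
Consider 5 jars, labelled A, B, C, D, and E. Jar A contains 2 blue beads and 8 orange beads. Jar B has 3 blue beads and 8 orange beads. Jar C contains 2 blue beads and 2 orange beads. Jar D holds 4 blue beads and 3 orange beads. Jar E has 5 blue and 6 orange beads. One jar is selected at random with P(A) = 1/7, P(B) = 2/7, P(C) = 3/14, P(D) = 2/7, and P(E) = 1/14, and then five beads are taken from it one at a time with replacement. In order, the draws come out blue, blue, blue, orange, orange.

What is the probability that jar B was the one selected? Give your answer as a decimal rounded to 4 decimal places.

0.1376

Compute the likelihood of the observed sequence for each case: P(data | jar A) = (2/10)(2/10)(2/10)(8/10)(8/10) = 0.00512; P(data | jar B) = (3/11)(3/11)(3/11)(8/11)(8/11) = 0.01073; P(data | jar C) = (2/4)(2/4)(2/4)(2/4)(2/4) = 0.03125; P(data | jar D) = (4/7)(4/7)(4/7)(3/7)(3/7) = 0.034271; P(data | jar E) = (5/11)(5/11)(5/11)(6/11)(6/11) = 0.027941.
Multiplying each by its prior: 1/7 · 0.00512 = 0.00073143, 2/7 · 0.01073 = 0.0030656, 3/14 · 0.03125 = 0.0066964, 2/7 · 0.034271 = 0.0097918, 1/14 · 0.027941 = 0.0019958; with total 0.022281.
Hence P(jar B | data) = (0.0030656) / (0.022281) = 0.13759.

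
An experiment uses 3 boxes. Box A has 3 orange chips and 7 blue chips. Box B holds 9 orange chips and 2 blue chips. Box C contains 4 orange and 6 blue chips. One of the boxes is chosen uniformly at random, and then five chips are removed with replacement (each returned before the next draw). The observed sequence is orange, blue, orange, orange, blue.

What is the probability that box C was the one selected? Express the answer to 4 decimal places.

Under each hypothesis, the probability of the observed sequence is: P(data | box A) = (3/10)(7/10)(3/10)(3/10)(7/10) = 0.01323; P(data | box B) = (9/11)(2/11)(9/11)(9/11)(2/11) = 0.018106; P(data | box C) = (4/10)(6/10)(4/10)(4/10)(6/10) = 0.02304.
Weighting by the prior gives 1/3 · 0.01323 = 0.00441, 1/3 · 0.018106 = 0.0060354, 1/3 · 0.02304 = 0.00768; these sum to 0.018125.
So P(box C | data) = (0.00768) / (0.018125) = 0.42372.

0.4237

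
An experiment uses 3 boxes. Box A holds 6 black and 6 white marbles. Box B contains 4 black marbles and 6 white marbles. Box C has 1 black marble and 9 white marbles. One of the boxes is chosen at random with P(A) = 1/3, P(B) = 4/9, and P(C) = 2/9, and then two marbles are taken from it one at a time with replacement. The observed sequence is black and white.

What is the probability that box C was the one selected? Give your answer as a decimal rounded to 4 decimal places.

0.0952

Under each hypothesis, the probability of the observed sequence is: P(data | box A) = (6/12)(6/12) = 1/4; P(data | box B) = (4/10)(6/10) = 6/25; P(data | box C) = (1/10)(9/10) = 9/100.
Weighting by the prior gives 1/3 · 1/4 = 1/12, 4/9 · 6/25 = 8/75, 2/9 · 9/100 = 1/50; with total 21/100.
By Bayes' rule, P(box C | data) = (1/50) / (21/100) = 2/21.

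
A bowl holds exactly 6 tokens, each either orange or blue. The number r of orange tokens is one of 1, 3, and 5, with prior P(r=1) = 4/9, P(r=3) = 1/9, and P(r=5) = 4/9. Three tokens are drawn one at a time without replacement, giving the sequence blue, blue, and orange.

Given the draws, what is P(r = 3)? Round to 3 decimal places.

The likelihood of the observed sequence under each hypothesis: P(data | r = 1) = (5/6)(4/5)(1/4) = 1/6; P(data | r = 3) = (3/6)(2/5)(3/4) = 3/20; P(data | r = 5) = (1/6)(0/5) = 0.
The prior-weighted likelihoods are 4/9 · 1/6 = 2/27, 1/9 · 3/20 = 1/60, 4/9 · 0 = 0; with total 49/540.
Hence P(r = 3 | data) = (1/60) / (49/540) = 9/49.

0.184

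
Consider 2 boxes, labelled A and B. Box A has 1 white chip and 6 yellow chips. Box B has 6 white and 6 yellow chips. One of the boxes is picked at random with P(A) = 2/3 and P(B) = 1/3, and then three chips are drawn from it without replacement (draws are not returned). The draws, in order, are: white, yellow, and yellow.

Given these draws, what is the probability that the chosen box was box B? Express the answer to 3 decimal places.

0.323

For each hypothesis, P(data | H) works out to: P(data | box A) = (1/7)(6/6)(5/5) = 1/7; P(data | box B) = (6/12)(6/11)(5/10) = 3/22.
The prior-weighted likelihoods are 2/3 · 1/7 = 2/21, 1/3 · 3/22 = 1/22; these sum to 65/462.
Therefore the posterior P(box B | data) = (1/22) / (65/462) = 21/65.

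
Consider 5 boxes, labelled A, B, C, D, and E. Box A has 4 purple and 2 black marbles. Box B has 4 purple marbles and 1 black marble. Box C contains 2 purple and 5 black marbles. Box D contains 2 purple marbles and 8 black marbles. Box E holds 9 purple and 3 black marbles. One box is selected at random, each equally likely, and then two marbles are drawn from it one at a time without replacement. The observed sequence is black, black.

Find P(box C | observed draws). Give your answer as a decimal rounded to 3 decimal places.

0.393

Compute the likelihood of the observed sequence for each case: P(data | box A) = (2/6)(1/5) = 0.066667; P(data | box B) = (1/5)(0/4) = 0; P(data | box C) = (5/7)(4/6) = 0.47619; P(data | box D) = (8/10)(7/9) = 0.62222; P(data | box E) = (3/12)(2/11) = 0.045455.
Weighting by the prior gives 1/5 · 0.066667 = 0.013333, 1/5 · 0 = 0, 1/5 · 0.47619 = 0.095238, 1/5 · 0.62222 = 0.12444, 1/5 · 0.045455 = 0.0090909; these sum to 0.24211.
Therefore the posterior P(box C | data) = (0.095238) / (0.24211) = 0.39337.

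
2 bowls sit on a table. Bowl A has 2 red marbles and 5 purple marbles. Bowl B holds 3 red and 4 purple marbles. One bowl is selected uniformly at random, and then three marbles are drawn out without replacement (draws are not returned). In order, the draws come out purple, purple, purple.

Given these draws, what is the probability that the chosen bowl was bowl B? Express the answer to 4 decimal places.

For each hypothesis, P(data | H) works out to: P(data | bowl A) = (5/7)(4/6)(3/5) = 2/7; P(data | bowl B) = (4/7)(3/6)(2/5) = 4/35.
Weighting by the prior gives 1/2 · 2/7 = 1/7, 1/2 · 4/35 = 2/35; summing to 1/5.
Hence P(bowl B | data) = (2/35) / (1/5) = 2/7.

0.2857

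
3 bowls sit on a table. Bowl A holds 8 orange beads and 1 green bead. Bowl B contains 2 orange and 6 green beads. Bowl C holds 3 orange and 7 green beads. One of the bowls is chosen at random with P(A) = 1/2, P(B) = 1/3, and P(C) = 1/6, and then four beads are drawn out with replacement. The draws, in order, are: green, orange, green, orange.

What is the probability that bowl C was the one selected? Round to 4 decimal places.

0.3069

Compute the likelihood of the observed sequence for each case: P(data | bowl A) = (1/9)(8/9)(1/9)(8/9) = 0.0097546; P(data | bowl B) = (6/8)(2/8)(6/8)(2/8) = 0.035156; P(data | bowl C) = (7/10)(3/10)(7/10)(3/10) = 0.0441.
Multiplying each by its prior: 1/2 · 0.0097546 = 0.0048773, 1/3 · 0.035156 = 0.011719, 1/6 · 0.0441 = 0.00735; summing to 0.023946.
Hence P(bowl C | data) = (0.00735) / (0.023946) = 0.30694.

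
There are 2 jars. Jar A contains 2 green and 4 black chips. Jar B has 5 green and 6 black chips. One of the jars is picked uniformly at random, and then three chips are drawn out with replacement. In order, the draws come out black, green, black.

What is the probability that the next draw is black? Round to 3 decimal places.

For each hypothesis, P(data | H) works out to: P(data | jar A) = (4/6)(2/6)(4/6) = 0.14815; P(data | jar B) = (6/11)(5/11)(6/11) = 0.13524.
Weighting by the prior gives 1/2 · 0.14815 = 0.074074, 1/2 · 0.13524 = 0.067618; these sum to 0.14169.
Normalising, the posterior is P(jar A | data) = 0.52278, P(jar B | data) = 0.47722.
Averaging over the posterior, P(black next | data) = (2/3)(0.52278) + (6/11)(0.47722) = 0.60882.

0.609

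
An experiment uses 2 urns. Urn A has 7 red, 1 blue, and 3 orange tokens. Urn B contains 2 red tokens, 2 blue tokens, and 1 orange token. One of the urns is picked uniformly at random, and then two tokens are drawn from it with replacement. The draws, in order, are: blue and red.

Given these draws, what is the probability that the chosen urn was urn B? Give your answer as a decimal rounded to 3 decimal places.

0.734

The likelihood of the observed sequence under each hypothesis: P(data | urn A) = (1/11)(7/11) = 0.057851; P(data | urn B) = (2/5)(2/5) = 0.16.
Weighting by the prior gives 1/2 · 0.057851 = 0.028926, 1/2 · 0.16 = 0.08; these sum to 0.10893.
Therefore the posterior P(urn B | data) = (0.08) / (0.10893) = 0.73445.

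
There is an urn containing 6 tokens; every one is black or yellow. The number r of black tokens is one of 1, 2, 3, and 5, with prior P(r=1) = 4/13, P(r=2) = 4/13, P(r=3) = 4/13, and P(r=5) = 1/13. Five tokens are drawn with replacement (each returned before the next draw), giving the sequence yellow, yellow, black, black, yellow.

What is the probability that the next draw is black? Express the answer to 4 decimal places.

The likelihood of the observed sequence under each hypothesis: P(data | r = 1) = (5/6)(5/6)(1/6)(1/6)(5/6) = 0.016075; P(data | r = 2) = (4/6)(4/6)(2/6)(2/6)(4/6) = 0.032922; P(data | r = 3) = (3/6)(3/6)(3/6)(3/6)(3/6) = 0.03125; P(data | r = 5) = (1/6)(1/6)(5/6)(5/6)(1/6) = 0.003215.
Weighting by the prior gives 4/13 · 0.016075 = 0.0049462, 4/13 · 0.032922 = 0.01013, 4/13 · 0.03125 = 0.0096154, 1/13 · 0.003215 = 0.00024731; these sum to 0.024939.
The posterior is then P(r = 1 | data) = 0.19833, P(r = 2 | data) = 0.40619, P(r = 3 | data) = 0.38556, P(r = 5 | data) = 0.0099167.
The predictive probability is P(black next | data) = (1/6)(0.19833) + (1/3)(0.40619) + (1/2)(0.38556) + (5/6)(0.0099167) = 0.3695.

0.3695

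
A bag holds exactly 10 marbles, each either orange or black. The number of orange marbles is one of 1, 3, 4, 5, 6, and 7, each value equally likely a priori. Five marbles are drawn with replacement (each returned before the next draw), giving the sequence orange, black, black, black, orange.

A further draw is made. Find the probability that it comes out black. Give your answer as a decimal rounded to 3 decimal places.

For each hypothesis, P(data | H) works out to: P(data | r = 1) = (1/10)(9/10)(9/10)(9/10)(1/10) = 0.00729; P(data | r = 3) = (3/10)(7/10)(7/10)(7/10)(3/10) = 0.03087; P(data | r = 4) = (4/10)(6/10)(6/10)(6/10)(4/10) = 0.03456; P(data | r = 5) = (5/10)(5/10)(5/10)(5/10)(5/10) = 0.03125; P(data | r = 6) = (6/10)(4/10)(4/10)(4/10)(6/10) = 0.02304; P(data | r = 7) = (7/10)(3/10)(3/10)(3/10)(7/10) = 0.01323.
The prior-weighted likelihoods are 1/6 · 0.00729 = 0.001215, 1/6 · 0.03087 = 0.005145, 1/6 · 0.03456 = 0.00576, 1/6 · 0.03125 = 0.0052083, 1/6 · 0.02304 = 0.00384, 1/6 · 0.01323 = 0.002205; these sum to 0.023373.
Normalising, the posterior is P(r = 1 | data) = 0.051982, P(r = 3 | data) = 0.22012, P(r = 4 | data) = 0.24643, P(r = 5 | data) = 0.22283, P(r = 6 | data) = 0.16429, P(r = 7 | data) = 0.094338.
Averaging over the posterior, P(black next | data) = (9/10)(0.051982) + (7/10)(0.22012) + (3/5)(0.24643) + (1/2)(0.22283) + (2/5)(0.16429) + (3/10)(0.094338) = 0.55416.

0.554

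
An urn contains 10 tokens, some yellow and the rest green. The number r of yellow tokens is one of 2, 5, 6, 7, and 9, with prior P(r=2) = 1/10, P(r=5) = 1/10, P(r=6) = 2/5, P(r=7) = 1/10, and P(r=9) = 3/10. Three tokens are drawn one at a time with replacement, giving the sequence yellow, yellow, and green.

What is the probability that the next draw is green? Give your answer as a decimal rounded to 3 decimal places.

For each hypothesis, P(data | H) works out to: P(data | r = 2) = (2/10)(2/10)(8/10) = 0.032; P(data | r = 5) = (5/10)(5/10)(5/10) = 0.125; P(data | r = 6) = (6/10)(6/10)(4/10) = 0.144; P(data | r = 7) = (7/10)(7/10)(3/10) = 0.147; P(data | r = 9) = (9/10)(9/10)(1/10) = 0.081.
Weighting by the prior gives 1/10 · 0.032 = 0.0032, 1/10 · 0.125 = 0.0125, 2/5 · 0.144 = 0.0576, 1/10 · 0.147 = 0.0147, 3/10 · 0.081 = 0.0243; these sum to 0.1123.
Normalising, the posterior is P(r = 2 | data) = 0.028495, P(r = 5 | data) = 0.11131, P(r = 6 | data) = 0.51291, P(r = 7 | data) = 0.1309, P(r = 9 | data) = 0.21638.
So P(green next | data) = Σ P(green next | H) P(H | data) = (4/5)(0.028495) + (1/2)(0.11131) + (2/5)(0.51291) + (3/10)(0.1309) + (1/10)(0.21638) = 0.34452.

0.345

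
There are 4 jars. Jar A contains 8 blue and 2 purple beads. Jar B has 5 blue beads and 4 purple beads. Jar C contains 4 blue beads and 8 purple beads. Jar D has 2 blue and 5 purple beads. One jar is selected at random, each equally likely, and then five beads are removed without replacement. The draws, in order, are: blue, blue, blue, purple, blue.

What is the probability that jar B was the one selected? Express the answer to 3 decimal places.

0.219

Compute the likelihood of the observed sequence for each case: P(data | jar A) = (8/10)(7/9)(6/8)(2/7)(5/6) = 0.11111; P(data | jar B) = (5/9)(4/8)(3/7)(4/6)(2/5) = 0.031746; P(data | jar C) = (4/12)(3/11)(2/10)(8/9)(1/8) = 0.0020202; P(data | jar D) = (2/7)(1/6)(0/5) = 0.
Weighting by the prior gives 1/4 · 0.11111 = 0.027778, 1/4 · 0.031746 = 0.0079365, 1/4 · 0.0020202 = 0.00050505, 1/4 · 0 = 0; with total 0.036219.
Therefore the posterior P(jar B | data) = (0.0079365) / (0.036219) = 0.21912.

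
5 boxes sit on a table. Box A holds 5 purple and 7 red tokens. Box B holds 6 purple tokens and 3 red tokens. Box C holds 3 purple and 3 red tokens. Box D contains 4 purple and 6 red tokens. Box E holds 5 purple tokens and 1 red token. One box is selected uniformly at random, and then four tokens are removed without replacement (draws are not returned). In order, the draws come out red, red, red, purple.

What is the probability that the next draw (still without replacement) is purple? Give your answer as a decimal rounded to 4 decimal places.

Compute the likelihood of the observed sequence for each case: P(data | box A) = (7/12)(6/11)(5/10)(5/9) = 0.088384; P(data | box B) = (3/9)(2/8)(1/7)(6/6) = 0.011905; P(data | box C) = (3/6)(2/5)(1/4)(3/3) = 0.05; P(data | box D) = (6/10)(5/9)(4/8)(4/7) = 0.095238; P(data | box E) = (1/6)(0/5) = 0.
The prior-weighted likelihoods are 1/5 · 0.088384 = 0.017677, 1/5 · 0.011905 = 0.002381, 1/5 · 0.05 = 0.01, 1/5 · 0.095238 = 0.019048, 1/5 · 0 = 0; with total 0.049105.
Normalising, the posterior is P(box A | data) = 0.35998, P(box B | data) = 0.048487, P(box C | data) = 0.20364, P(box D | data) = 0.38789, P(box E | data) = 0.
Averaging over the posterior, P(purple next | data) = (1/2)(0.35998) + (1)(0.048487) + (1)(0.20364) + (1/2)(0.38789) = 0.62607.

0.6261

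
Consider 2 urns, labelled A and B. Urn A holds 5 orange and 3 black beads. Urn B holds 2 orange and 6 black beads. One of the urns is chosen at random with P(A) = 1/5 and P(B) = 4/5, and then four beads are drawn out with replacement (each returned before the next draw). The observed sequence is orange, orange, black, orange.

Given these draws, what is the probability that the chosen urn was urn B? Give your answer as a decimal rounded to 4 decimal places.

Under each hypothesis, the probability of the observed sequence is: P(data | urn A) = (5/8)(5/8)(3/8)(5/8) = 0.091553; P(data | urn B) = (2/8)(2/8)(6/8)(2/8) = 0.011719.
Weighting by the prior gives 1/5 · 0.091553 = 0.018311, 4/5 · 0.011719 = 0.009375; summing to 0.027686.
Therefore the posterior P(urn B | data) = (0.009375) / (0.027686) = 0.33862.

0.3386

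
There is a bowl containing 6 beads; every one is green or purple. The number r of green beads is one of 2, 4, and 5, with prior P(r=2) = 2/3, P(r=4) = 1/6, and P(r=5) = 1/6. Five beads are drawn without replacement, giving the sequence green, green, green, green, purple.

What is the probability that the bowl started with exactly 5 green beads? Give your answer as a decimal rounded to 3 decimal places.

Under each hypothesis, the probability of the observed sequence is: P(data | r = 2) = (2/6)(1/5)(0/4) = 0; P(data | r = 4) = (4/6)(3/5)(2/4)(1/3)(2/2) = 1/15; P(data | r = 5) = (5/6)(4/5)(3/4)(2/3)(1/2) = 1/6.
The prior-weighted likelihoods are 2/3 · 0 = 0, 1/6 · 1/15 = 1/90, 1/6 · 1/6 = 1/36; these sum to 7/180.
So P(r = 5 | data) = (1/36) / (7/180) = 5/7.

0.714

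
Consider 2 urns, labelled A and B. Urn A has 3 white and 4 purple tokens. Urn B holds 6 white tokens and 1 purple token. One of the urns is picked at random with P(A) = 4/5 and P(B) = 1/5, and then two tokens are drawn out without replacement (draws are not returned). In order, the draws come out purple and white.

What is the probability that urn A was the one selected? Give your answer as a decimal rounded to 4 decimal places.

Under each hypothesis, the probability of the observed sequence is: P(data | urn A) = (4/7)(3/6) = 2/7; P(data | urn B) = (1/7)(6/6) = 1/7.
Weighting by the prior gives 4/5 · 2/7 = 8/35, 1/5 · 1/7 = 1/35; these sum to 9/35.
Therefore the posterior P(urn A | data) = (8/35) / (9/35) = 8/9.

0.8889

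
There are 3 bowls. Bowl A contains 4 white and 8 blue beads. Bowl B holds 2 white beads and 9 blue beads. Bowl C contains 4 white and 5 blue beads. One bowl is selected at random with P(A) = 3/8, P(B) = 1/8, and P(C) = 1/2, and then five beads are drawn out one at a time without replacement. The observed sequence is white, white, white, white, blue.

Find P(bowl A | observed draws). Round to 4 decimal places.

For each hypothesis, P(data | H) works out to: P(data | bowl A) = (4/12)(3/11)(2/10)(1/9)(8/8) = 0.0020202; P(data | bowl B) = (2/11)(1/10)(0/9) = 0; P(data | bowl C) = (4/9)(3/8)(2/7)(1/6)(5/5) = 0.0079365.
The prior-weighted likelihoods are 3/8 · 0.0020202 = 0.00075758, 1/8 · 0 = 0, 1/2 · 0.0079365 = 0.0039683; summing to 0.0047258.
By Bayes' rule, P(bowl A | data) = (0.00075758) / (0.0047258) = 0.16031.

0.1603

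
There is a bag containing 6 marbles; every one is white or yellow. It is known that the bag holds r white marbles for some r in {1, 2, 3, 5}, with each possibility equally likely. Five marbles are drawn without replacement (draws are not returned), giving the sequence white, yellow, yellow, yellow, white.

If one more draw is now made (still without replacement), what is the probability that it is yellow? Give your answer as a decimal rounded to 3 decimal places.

0.571

For each hypothesis, P(data | H) works out to: P(data | r = 1) = (1/6)(5/5)(4/4)(3/3)(0/2) = 0; P(data | r = 2) = (2/6)(4/5)(3/4)(2/3)(1/2) = 1/15; P(data | r = 3) = (3/6)(3/5)(2/4)(1/3)(2/2) = 1/20; P(data | r = 5) = (5/6)(1/5)(0/4) = 0.
The prior-weighted likelihoods are 1/4 · 0 = 0, 1/4 · 1/15 = 1/60, 1/4 · 1/20 = 1/80, 1/4 · 0 = 0; summing to 7/240.
The posterior is then P(r = 1 | data) = 0, P(r = 2 | data) = 4/7, P(r = 3 | data) = 3/7, P(r = 5 | data) = 0.
So P(yellow next | data) = Σ P(yellow next | H) P(H | data) = (1)(4/7) + (0)(3/7) = 4/7.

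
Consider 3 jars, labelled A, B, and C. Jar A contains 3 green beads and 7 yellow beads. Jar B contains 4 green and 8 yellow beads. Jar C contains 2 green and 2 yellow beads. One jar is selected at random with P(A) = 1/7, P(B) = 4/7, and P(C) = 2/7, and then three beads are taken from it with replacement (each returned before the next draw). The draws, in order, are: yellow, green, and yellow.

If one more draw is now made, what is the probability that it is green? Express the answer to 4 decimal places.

0.3705

Compute the likelihood of the observed sequence for each case: P(data | jar A) = (7/10)(3/10)(7/10) = 0.147; P(data | jar B) = (8/12)(4/12)(8/12) = 0.14815; P(data | jar C) = (2/4)(2/4)(2/4) = 0.125.
Multiplying each by its prior: 1/7 · 0.147 = 0.021, 4/7 · 0.14815 = 0.084656, 2/7 · 0.125 = 0.035714; these sum to 0.14137.
Normalising, the posterior is P(jar A | data) = 0.14855, P(jar B | data) = 0.59882, P(jar C | data) = 0.25263.
The predictive probability is P(green next | data) = (3/10)(0.14855) + (1/3)(0.59882) + (1/2)(0.25263) = 0.37049.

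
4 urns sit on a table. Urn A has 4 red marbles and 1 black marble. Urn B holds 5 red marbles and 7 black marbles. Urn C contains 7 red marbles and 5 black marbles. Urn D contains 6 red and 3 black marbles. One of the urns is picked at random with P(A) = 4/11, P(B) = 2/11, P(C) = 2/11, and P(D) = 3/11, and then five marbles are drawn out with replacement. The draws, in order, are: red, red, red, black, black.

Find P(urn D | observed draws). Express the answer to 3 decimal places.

Under each hypothesis, the probability of the observed sequence is: P(data | urn A) = (4/5)(4/5)(4/5)(1/5)(1/5) = 0.02048; P(data | urn B) = (5/12)(5/12)(5/12)(7/12)(7/12) = 0.024615; P(data | urn C) = (7/12)(7/12)(7/12)(5/12)(5/12) = 0.034461; P(data | urn D) = (6/9)(6/9)(6/9)(3/9)(3/9) = 0.032922.
The prior-weighted likelihoods are 4/11 · 0.02048 = 0.0074473, 2/11 · 0.024615 = 0.0044755, 2/11 · 0.034461 = 0.0062656, 3/11 · 0.032922 = 0.0089787; these sum to 0.027167.
By Bayes' rule, P(urn D | data) = (0.0089787) / (0.027167) = 0.3305.

0.330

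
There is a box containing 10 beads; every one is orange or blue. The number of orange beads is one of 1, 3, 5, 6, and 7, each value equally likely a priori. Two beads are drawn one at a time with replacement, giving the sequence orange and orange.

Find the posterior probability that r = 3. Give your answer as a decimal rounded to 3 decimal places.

0.075

For each hypothesis, P(data | H) works out to: P(data | r = 1) = (1/10)(1/10) = 1/100; P(data | r = 3) = (3/10)(3/10) = 9/100; P(data | r = 5) = (5/10)(5/10) = 1/4; P(data | r = 6) = (6/10)(6/10) = 9/25; P(data | r = 7) = (7/10)(7/10) = 49/100.
Weighting by the prior gives 1/5 · 1/100 = 1/500, 1/5 · 9/100 = 9/500, 1/5 · 1/4 = 1/20, 1/5 · 9/25 = 9/125, 1/5 · 49/100 = 49/500; these sum to 6/25.
Therefore the posterior P(r = 3 | data) = (9/500) / (6/25) = 3/40.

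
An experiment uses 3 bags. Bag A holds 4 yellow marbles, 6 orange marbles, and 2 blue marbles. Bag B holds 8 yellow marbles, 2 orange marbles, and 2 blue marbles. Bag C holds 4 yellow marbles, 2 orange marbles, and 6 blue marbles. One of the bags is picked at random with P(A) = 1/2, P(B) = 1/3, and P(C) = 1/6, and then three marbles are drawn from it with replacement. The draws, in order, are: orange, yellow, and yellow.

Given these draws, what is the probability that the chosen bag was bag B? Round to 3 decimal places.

Compute the likelihood of the observed sequence for each case: P(data | bag A) = (6/12)(4/12)(4/12) = 1/18; P(data | bag B) = (2/12)(8/12)(8/12) = 2/27; P(data | bag C) = (2/12)(4/12)(4/12) = 1/54.
Multiplying each by its prior: 1/2 · 1/18 = 1/36, 1/3 · 2/27 = 2/81, 1/6 · 1/54 = 1/324; summing to 1/18.
By Bayes' rule, P(bag B | data) = (2/81) / (1/18) = 4/9.

0.444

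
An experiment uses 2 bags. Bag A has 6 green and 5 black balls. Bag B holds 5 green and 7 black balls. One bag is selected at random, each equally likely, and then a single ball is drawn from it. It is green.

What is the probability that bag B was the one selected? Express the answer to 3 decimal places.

0.433

Under each hypothesis, the probability of this draw is: P(data | bag A) = (6/11) = 6/11; P(data | bag B) = (5/12) = 5/12.
Weighting by the prior gives 1/2 · 6/11 = 3/11, 1/2 · 5/12 = 5/24; summing to 127/264.
Therefore the posterior P(bag B | data) = (5/24) / (127/264) = 55/127.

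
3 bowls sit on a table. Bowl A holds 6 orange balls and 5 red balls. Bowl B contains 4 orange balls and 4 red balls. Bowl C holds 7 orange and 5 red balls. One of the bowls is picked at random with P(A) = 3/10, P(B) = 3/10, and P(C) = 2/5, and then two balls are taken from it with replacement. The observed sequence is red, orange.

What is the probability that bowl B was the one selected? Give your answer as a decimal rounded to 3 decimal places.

0.304

The likelihood of the observed sequence under each hypothesis: P(data | bowl A) = (5/11)(6/11) = 0.24793; P(data | bowl B) = (4/8)(4/8) = 0.25; P(data | bowl C) = (5/12)(7/12) = 0.24306.
Weighting by the prior gives 3/10 · 0.24793 = 0.07438, 3/10 · 0.25 = 0.075, 2/5 · 0.24306 = 0.097222; these sum to 0.2466.
So P(bowl B | data) = (0.075) / (0.2466) = 0.30413.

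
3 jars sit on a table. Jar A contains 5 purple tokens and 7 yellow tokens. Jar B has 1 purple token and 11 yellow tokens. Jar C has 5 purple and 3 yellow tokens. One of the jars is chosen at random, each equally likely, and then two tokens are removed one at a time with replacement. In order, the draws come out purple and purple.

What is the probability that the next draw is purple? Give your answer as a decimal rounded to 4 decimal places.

0.5551

Under each hypothesis, the probability of the observed sequence is: P(data | jar A) = (5/12)(5/12) = 0.17361; P(data | jar B) = (1/12)(1/12) = 0.0069444; P(data | jar C) = (5/8)(5/8) = 0.39062.
Weighting by the prior gives 1/3 · 0.17361 = 0.05787, 1/3 · 0.0069444 = 0.0023148, 1/3 · 0.39062 = 0.13021; with total 0.19039.
The posterior is then P(jar A | data) = 0.30395, P(jar B | data) = 0.012158, P(jar C | data) = 0.68389.
So P(purple next | data) = Σ P(purple next | H) P(H | data) = (5/12)(0.30395) + (1/12)(0.012158) + (5/8)(0.68389) = 0.55509.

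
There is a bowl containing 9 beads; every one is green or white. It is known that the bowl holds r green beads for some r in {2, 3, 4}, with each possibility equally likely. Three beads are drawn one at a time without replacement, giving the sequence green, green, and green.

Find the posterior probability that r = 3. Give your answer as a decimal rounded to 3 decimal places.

0.200

Compute the likelihood of the observed sequence for each case: P(data | r = 2) = (2/9)(1/8)(0/7) = 0; P(data | r = 3) = (3/9)(2/8)(1/7) = 1/84; P(data | r = 4) = (4/9)(3/8)(2/7) = 1/21.
The prior-weighted likelihoods are 1/3 · 0 = 0, 1/3 · 1/84 = 1/252, 1/3 · 1/21 = 1/63; these sum to 5/252.
So P(r = 3 | data) = (1/252) / (5/252) = 1/5.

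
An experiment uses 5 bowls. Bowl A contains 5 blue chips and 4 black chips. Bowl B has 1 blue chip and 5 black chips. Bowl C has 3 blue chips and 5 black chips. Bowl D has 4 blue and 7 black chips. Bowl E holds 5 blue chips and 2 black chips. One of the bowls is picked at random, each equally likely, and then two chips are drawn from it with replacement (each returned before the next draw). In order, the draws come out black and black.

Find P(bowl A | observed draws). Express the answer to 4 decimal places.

0.1117

The likelihood of the observed sequence under each hypothesis: P(data | bowl A) = (4/9)(4/9) = 0.19753; P(data | bowl B) = (5/6)(5/6) = 0.69444; P(data | bowl C) = (5/8)(5/8) = 0.39062; P(data | bowl D) = (7/11)(7/11) = 0.40496; P(data | bowl E) = (2/7)(2/7) = 0.081633.
Weighting by the prior gives 1/5 · 0.19753 = 0.039506, 1/5 · 0.69444 = 0.13889, 1/5 · 0.39062 = 0.078125, 1/5 · 0.40496 = 0.080992, 1/5 · 0.081633 = 0.016327; with total 0.35384.
Therefore the posterior P(bowl A | data) = (0.039506) / (0.35384) = 0.11165.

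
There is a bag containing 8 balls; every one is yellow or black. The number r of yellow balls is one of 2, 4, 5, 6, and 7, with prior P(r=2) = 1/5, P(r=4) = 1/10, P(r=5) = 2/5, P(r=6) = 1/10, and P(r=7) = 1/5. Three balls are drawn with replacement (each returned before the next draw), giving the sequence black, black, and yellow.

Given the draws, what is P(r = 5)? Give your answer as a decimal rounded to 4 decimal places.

0.4225

Compute the likelihood of the observed sequence for each case: P(data | r = 2) = (6/8)(6/8)(2/8) = 0.14062; P(data | r = 4) = (4/8)(4/8)(4/8) = 0.125; P(data | r = 5) = (3/8)(3/8)(5/8) = 0.087891; P(data | r = 6) = (2/8)(2/8)(6/8) = 0.046875; P(data | r = 7) = (1/8)(1/8)(7/8) = 0.013672.
Multiplying each by its prior: 1/5 · 0.14062 = 0.028125, 1/10 · 0.125 = 0.0125, 2/5 · 0.087891 = 0.035156, 1/10 · 0.046875 = 0.0046875, 1/5 · 0.013672 = 0.0027344; these sum to 0.083203.
Hence P(r = 5 | data) = (0.035156) / (0.083203) = 0.42254.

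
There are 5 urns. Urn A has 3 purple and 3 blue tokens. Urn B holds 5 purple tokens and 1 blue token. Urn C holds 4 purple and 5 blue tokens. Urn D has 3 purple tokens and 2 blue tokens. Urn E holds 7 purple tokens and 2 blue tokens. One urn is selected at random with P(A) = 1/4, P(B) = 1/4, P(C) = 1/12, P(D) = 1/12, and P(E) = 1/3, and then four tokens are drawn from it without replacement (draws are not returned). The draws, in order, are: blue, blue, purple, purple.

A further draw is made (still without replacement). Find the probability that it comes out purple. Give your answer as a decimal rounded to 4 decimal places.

0.6653

For each hypothesis, P(data | H) works out to: P(data | urn A) = (3/6)(2/5)(3/4)(2/3) = 1/10; P(data | urn B) = (1/6)(0/5) = 0; P(data | urn C) = (5/9)(4/8)(4/7)(3/6) = 5/63; P(data | urn D) = (2/5)(1/4)(3/3)(2/2) = 1/10; P(data | urn E) = (2/9)(1/8)(7/7)(6/6) = 1/36.
The prior-weighted likelihoods are 1/4 · 1/10 = 1/40, 1/4 · 0 = 0, 1/12 · 5/63 = 5/756, 1/12 · 1/10 = 1/120, 1/3 · 1/36 = 1/108; with total 31/630.
The posterior is then P(urn A | data) = 63/124, P(urn B | data) = 0, P(urn C | data) = 25/186, P(urn D | data) = 21/124, P(urn E | data) = 35/186.
The predictive probability is P(purple next | data) = (1/2)(63/124) + (2/5)(25/186) + (1)(21/124) + (1)(35/186) = 165/248.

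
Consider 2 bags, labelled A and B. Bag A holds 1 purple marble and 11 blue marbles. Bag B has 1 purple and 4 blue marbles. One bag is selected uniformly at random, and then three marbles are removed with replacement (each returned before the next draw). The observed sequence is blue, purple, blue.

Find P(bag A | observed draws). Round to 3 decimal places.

Compute the likelihood of the observed sequence for each case: P(data | bag A) = (11/12)(1/12)(11/12) = 0.070023; P(data | bag B) = (4/5)(1/5)(4/5) = 0.128.
Weighting by the prior gives 1/2 · 0.070023 = 0.035012, 1/2 · 0.128 = 0.064; these sum to 0.099012.
Therefore the posterior P(bag A | data) = (0.035012) / (0.099012) = 0.35361.

0.354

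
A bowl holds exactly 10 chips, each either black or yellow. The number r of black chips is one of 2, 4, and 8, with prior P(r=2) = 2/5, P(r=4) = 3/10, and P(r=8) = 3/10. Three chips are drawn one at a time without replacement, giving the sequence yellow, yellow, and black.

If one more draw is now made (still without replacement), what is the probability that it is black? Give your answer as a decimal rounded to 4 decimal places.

The likelihood of the observed sequence under each hypothesis: P(data | r = 2) = (8/10)(7/9)(2/8) = 7/45; P(data | r = 4) = (6/10)(5/9)(4/8) = 1/6; P(data | r = 8) = (2/10)(1/9)(8/8) = 1/45.
The prior-weighted likelihoods are 2/5 · 7/45 = 14/225, 3/10 · 1/6 = 1/20, 3/10 · 1/45 = 1/150; summing to 107/900.
Normalising, the posterior is P(r = 2 | data) = 56/107, P(r = 4 | data) = 45/107, P(r = 8 | data) = 6/107.
Averaging over the posterior, P(black next | data) = (1/7)(56/107) + (3/7)(45/107) + (1)(6/107) = 233/749.

0.3111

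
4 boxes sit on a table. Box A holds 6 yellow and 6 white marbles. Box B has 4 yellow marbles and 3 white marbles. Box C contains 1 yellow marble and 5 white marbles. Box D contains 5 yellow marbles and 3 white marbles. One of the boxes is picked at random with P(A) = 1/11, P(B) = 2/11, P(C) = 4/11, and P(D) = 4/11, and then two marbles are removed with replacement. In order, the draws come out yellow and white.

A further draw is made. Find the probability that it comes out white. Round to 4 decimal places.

0.5148

Compute the likelihood of the observed sequence for each case: P(data | box A) = (6/12)(6/12) = 0.25; P(data | box B) = (4/7)(3/7) = 0.2449; P(data | box C) = (1/6)(5/6) = 0.13889; P(data | box D) = (5/8)(3/8) = 0.23438.
The prior-weighted likelihoods are 1/11 · 0.25 = 0.022727, 2/11 · 0.2449 = 0.044527, 4/11 · 0.13889 = 0.050505, 4/11 · 0.23438 = 0.085227; with total 0.20299.
Dividing through by the total gives posterior P(box A | data) = 0.11196, P(box B | data) = 0.21936, P(box C | data) = 0.24881, P(box D | data) = 0.41987.
The predictive probability is P(white next | data) = (1/2)(0.11196) + (3/7)(0.21936) + (5/6)(0.24881) + (3/8)(0.41987) = 0.51478.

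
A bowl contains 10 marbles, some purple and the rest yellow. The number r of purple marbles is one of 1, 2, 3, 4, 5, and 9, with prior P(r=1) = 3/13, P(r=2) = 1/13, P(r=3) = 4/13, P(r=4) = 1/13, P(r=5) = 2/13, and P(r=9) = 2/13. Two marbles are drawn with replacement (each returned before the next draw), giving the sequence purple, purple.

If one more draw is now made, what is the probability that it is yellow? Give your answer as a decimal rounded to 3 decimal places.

0.302

Under each hypothesis, the probability of the observed sequence is: P(data | r = 1) = (1/10)(1/10) = 0.01; P(data | r = 2) = (2/10)(2/10) = 0.04; P(data | r = 3) = (3/10)(3/10) = 0.09; P(data | r = 4) = (4/10)(4/10) = 0.16; P(data | r = 5) = (5/10)(5/10) = 0.25; P(data | r = 9) = (9/10)(9/10) = 0.81.
Weighting by the prior gives 3/13 · 0.01 = 0.0023077, 1/13 · 0.04 = 0.0030769, 4/13 · 0.09 = 0.027692, 1/13 · 0.16 = 0.012308, 2/13 · 0.25 = 0.038462, 2/13 · 0.81 = 0.12462; summing to 0.20846.
Dividing through by the total gives posterior P(r = 1 | data) = 0.01107, P(r = 2 | data) = 0.01476, P(r = 3 | data) = 0.13284, P(r = 4 | data) = 0.059041, P(r = 5 | data) = 0.1845, P(r = 9 | data) = 0.59779.
Averaging over the posterior, P(yellow next | data) = (9/10)(0.01107) + (4/5)(0.01476) + (7/10)(0.13284) + (3/5)(0.059041) + (1/2)(0.1845) + (1/10)(0.59779) = 0.30221.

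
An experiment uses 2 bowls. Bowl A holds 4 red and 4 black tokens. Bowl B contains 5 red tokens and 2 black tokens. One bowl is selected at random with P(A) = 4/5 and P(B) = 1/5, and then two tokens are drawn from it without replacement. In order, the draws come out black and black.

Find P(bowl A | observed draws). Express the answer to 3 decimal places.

0.947

Under each hypothesis, the probability of the observed sequence is: P(data | bowl A) = (4/8)(3/7) = 3/14; P(data | bowl B) = (2/7)(1/6) = 1/21.
The prior-weighted likelihoods are 4/5 · 3/14 = 6/35, 1/5 · 1/21 = 1/105; these sum to 19/105.
By Bayes' rule, P(bowl A | data) = (6/35) / (19/105) = 18/19.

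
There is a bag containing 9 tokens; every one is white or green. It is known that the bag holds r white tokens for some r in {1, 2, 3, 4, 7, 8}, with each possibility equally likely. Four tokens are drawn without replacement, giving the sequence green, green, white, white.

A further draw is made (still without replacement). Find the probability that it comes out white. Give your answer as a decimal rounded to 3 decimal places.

The likelihood of the observed sequence under each hypothesis: P(data | r = 1) = (8/9)(7/8)(1/7)(0/6) = 0; P(data | r = 2) = (7/9)(6/8)(2/7)(1/6) = 1/36; P(data | r = 3) = (6/9)(5/8)(3/7)(2/6) = 5/84; P(data | r = 4) = (5/9)(4/8)(4/7)(3/6) = 5/63; P(data | r = 7) = (2/9)(1/8)(7/7)(6/6) = 1/36; P(data | r = 8) = (1/9)(0/8) = 0.
Weighting by the prior gives 1/6 · 0 = 0, 1/6 · 1/36 = 1/216, 1/6 · 5/84 = 5/504, 1/6 · 5/63 = 5/378, 1/6 · 1/36 = 1/216, 1/6 · 0 = 0; summing to 7/216.
Normalising, the posterior is P(r = 1 | data) = 0, P(r = 2 | data) = 1/7, P(r = 3 | data) = 15/49, P(r = 4 | data) = 20/49, P(r = 7 | data) = 1/7, P(r = 8 | data) = 0.
The predictive probability is P(white next | data) = (0)(1/7) + (1/5)(15/49) + (2/5)(20/49) + (1)(1/7) = 18/49.

0.367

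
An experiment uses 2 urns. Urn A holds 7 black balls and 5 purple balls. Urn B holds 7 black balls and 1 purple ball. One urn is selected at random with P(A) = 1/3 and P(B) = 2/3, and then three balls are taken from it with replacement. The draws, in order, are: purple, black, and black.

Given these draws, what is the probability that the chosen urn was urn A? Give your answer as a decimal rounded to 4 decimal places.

For each hypothesis, P(data | H) works out to: P(data | urn A) = (5/12)(7/12)(7/12) = 0.14178; P(data | urn B) = (1/8)(7/8)(7/8) = 0.095703.
Multiplying each by its prior: 1/3 · 0.14178 = 0.047261, 2/3 · 0.095703 = 0.063802; these sum to 0.11106.
So P(urn A | data) = (0.047261) / (0.11106) = 0.42553.

0.4255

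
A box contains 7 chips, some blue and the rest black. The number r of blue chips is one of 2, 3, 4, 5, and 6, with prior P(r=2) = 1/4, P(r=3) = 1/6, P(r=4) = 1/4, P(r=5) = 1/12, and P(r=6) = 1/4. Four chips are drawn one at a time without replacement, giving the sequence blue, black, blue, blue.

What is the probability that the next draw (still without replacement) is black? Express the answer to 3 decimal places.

0.312

The likelihood of the observed sequence under each hypothesis: P(data | r = 2) = (2/7)(5/6)(1/5)(0/4) = 0; P(data | r = 3) = (3/7)(4/6)(2/5)(1/4) = 1/35; P(data | r = 4) = (4/7)(3/6)(3/5)(2/4) = 3/35; P(data | r = 5) = (5/7)(2/6)(4/5)(3/4) = 1/7; P(data | r = 6) = (6/7)(1/6)(5/5)(4/4) = 1/7.
Weighting by the prior gives 1/4 · 0 = 0, 1/6 · 1/35 = 1/210, 1/4 · 3/35 = 3/140, 1/12 · 1/7 = 1/84, 1/4 · 1/7 = 1/28; with total 31/420.
Normalising, the posterior is P(r = 2 | data) = 0, P(r = 3 | data) = 2/31, P(r = 4 | data) = 9/31, P(r = 5 | data) = 5/31, P(r = 6 | data) = 15/31.
Averaging over the posterior, P(black next | data) = (1)(2/31) + (2/3)(9/31) + (1/3)(5/31) + (0)(15/31) = 29/93.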